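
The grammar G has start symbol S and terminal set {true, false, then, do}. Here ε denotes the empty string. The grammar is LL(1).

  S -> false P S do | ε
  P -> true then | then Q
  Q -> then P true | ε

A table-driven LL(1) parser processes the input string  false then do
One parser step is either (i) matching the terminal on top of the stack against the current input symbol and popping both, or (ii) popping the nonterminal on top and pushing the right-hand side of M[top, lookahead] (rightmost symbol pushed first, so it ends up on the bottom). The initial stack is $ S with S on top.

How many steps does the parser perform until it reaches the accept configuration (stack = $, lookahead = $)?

7

step 1: stack=$ S  input=false then do $  — expand S -> false P S do
step 2: stack=$ do S P false  input=false then do $  — match false
step 3: stack=$ do S P  input=then do $  — expand P -> then Q
step 4: stack=$ do S Q then  input=then do $  — match then
step 5: stack=$ do S Q  input=do $  — expand Q -> ε
step 6: stack=$ do S  input=do $  — expand S -> ε
step 7: stack=$ do  input=do $  — match do
Accept reached after 7 steps.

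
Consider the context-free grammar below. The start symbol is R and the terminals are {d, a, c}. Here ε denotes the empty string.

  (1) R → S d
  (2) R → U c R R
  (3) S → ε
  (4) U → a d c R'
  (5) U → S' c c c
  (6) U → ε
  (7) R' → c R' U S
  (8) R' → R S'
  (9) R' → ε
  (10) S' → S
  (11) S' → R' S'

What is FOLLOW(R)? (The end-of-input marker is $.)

FIRST(S): from S→ε we get {ε}. So FIRST(S) = {ε}.
FIRST(R): from R→S d we get {d}; from R→U c R R we get {a, c, d}. So FIRST(R) = {a, c, d}.
FIRST(R'): from R'→c R' U S we get {c}; from R'→R S' we get {a, c, d}; from R'→ε we get {ε}. So FIRST(R') = {ε, a, c, d}.
FIRST(S'): from S'→S we get {ε}; from S'→R' S' we get {ε, a, c, d}. So FIRST(S') = {ε, a, c, d}.
FIRST(U): from U→a d c R' we get {a}; from U→S' c c c we get {a, c, d}; from U→ε we get {ε}. So FIRST(U) = {ε, a, c, d}.
FOLLOW(R) includes $ since R is the start symbol.
FOLLOW(R): in R→U c R R (occurrence 1), R is followed by R with FIRST {a, c, d}; in R→U c R R (occurrence 2), the suffix after R is empty (adds nothing new); in R'→R S', R is followed by S' with FIRST {ε, a, c, d}; in R'→R S', the suffix after R is nullable, so FOLLOW(R) ⊇ FOLLOW(R') = {a, c, d}. Thus FOLLOW(R) = {$, a, c, d}.
FOLLOW(S): in R→S d, S is followed by d with FIRST {d}; in R'→c R' U S, the suffix after S is empty, so FOLLOW(S) ⊇ FOLLOW(R') = {a, c, d}; in S'→S, the suffix after S is empty, so FOLLOW(S) ⊇ FOLLOW(S') = {a, c, d}. Thus FOLLOW(S) = {a, c, d}.
FOLLOW(U): in R→U c R R, U is followed by c R R with FIRST {c}; in R'→c R' U S, U is followed by S with FIRST {ε}; in R'→c R' U S, the suffix after U is nullable, so FOLLOW(U) ⊇ FOLLOW(R') = {a, c, d}. Thus FOLLOW(U) = {a, c, d}.
FOLLOW(R'): in U→a d c R', the suffix after R' is empty, so FOLLOW(R') ⊇ FOLLOW(U) = {a, c, d}; in R'→c R' U S, R' is followed by U S with FIRST {ε, a, c, d}; in R'→c R' U S, the suffix after R' is nullable (adds nothing new); in S'→R' S', R' is followed by S' with FIRST {ε, a, c, d}; in S'→R' S', the suffix after R' is nullable, so FOLLOW(R') ⊇ FOLLOW(S') = {a, c, d}. Thus FOLLOW(R') = {a, c, d}.
FOLLOW(S'): in U→S' c c c, S' is followed by c c c with FIRST {c}; in R'→R S', the suffix after S' is empty, so FOLLOW(S') ⊇ FOLLOW(R') = {a, c, d}; in S'→R' S', the suffix after S' is empty (adds nothing new). Thus FOLLOW(S') = {a, c, d}.

{$, a, c, d}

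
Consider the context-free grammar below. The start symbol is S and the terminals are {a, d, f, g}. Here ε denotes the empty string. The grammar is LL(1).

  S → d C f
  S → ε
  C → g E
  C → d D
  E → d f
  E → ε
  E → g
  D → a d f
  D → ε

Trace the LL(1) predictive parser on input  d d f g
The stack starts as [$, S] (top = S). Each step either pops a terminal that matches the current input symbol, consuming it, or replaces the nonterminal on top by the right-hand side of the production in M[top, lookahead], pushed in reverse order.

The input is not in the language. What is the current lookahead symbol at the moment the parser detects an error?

g

     Stack    Input      Action
  1  $ S      d d f g $  expand S → d C f
  2  $ f C d  d d f g $  match d
  3  $ f C    d f g $    expand C → d D
  4  $ f D d  d f g $    match d
  5  $ f D    f g $      expand D → ε
  6  $ f      f g $      match f
  7  $        g $        error: stack empty but input remains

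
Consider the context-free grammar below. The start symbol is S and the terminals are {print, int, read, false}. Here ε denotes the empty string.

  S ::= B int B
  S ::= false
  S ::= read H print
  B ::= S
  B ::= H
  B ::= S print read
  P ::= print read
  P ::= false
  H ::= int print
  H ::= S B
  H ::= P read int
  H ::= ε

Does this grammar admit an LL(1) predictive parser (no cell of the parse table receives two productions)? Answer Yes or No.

FIRST(S) = {false, int, print, read}
FIRST(B) = {ε, false, int, print, read}
FIRST(P) = {false, print}
FIRST(H) = {ε, false, int, print, read}
FOLLOW(S) = {$, false, int, print, read}
FOLLOW(B) = {$, false, int, print, read}
FOLLOW(P) = {read}
FOLLOW(H) = {$, false, int, print, read}
Cell M[B, false] receives both B ::= S and B ::= H and B ::= S print read — the grammar is not LL(1).

No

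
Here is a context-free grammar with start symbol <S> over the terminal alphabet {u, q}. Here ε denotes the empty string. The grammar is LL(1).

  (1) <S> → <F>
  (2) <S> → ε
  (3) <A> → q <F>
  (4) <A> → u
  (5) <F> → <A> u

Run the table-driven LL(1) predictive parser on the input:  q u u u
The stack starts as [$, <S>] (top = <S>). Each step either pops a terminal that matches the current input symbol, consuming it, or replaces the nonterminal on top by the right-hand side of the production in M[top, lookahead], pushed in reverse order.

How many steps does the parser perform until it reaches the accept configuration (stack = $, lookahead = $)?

step 1: stack=$ <S>  input=q u u u $  — expand <S> → <F>
step 2: stack=$ <F>  input=q u u u $  — expand <F> → <A> u
step 3: stack=$ u <A>  input=q u u u $  — expand <A> → q <F>
step 4: stack=$ u <F> q  input=q u u u $  — match q
step 5: stack=$ u <F>  input=u u u $  — expand <F> → <A> u
step 6: stack=$ u u <A>  input=u u u $  — expand <A> → u
step 7: stack=$ u u u  input=u u u $  — match u
step 8: stack=$ u u  input=u u $  — match u
step 9: stack=$ u  input=u $  — match u
Accept reached after 9 steps.

9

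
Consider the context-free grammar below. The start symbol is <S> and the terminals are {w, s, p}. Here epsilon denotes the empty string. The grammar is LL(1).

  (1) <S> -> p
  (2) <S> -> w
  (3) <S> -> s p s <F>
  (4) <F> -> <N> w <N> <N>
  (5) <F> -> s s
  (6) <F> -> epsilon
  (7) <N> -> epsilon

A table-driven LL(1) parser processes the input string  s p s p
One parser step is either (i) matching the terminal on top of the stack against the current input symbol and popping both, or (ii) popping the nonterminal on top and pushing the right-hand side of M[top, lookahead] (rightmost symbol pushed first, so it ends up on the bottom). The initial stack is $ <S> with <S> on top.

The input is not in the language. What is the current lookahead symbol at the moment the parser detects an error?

step 1: stack=$ <S>  input=s p s p $  — expand <S> -> s p s <F>
step 2: stack=$ <F> s p s  input=s p s p $  — match s
step 3: stack=$ <F> s p  input=p s p $  — match p
step 4: stack=$ <F> s  input=s p $  — match s
step 5: stack=$ <F>  input=p $  — error: M[<F>, p] is empty

p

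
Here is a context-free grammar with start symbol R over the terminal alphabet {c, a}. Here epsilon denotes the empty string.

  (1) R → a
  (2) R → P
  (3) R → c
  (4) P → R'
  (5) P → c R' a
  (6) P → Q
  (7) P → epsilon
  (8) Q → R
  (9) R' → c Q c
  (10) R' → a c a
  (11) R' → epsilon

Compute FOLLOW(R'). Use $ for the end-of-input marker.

{$, a, c}

FIRST(R'): from R'→c Q c we get {c}; from R'→a c a we get {a}; from R'→epsilon we get {epsilon}. So FIRST(R') = {epsilon, a, c}.
FIRST(R): from R→a we get {a}; from R→P we get {epsilon, a, c}; from R→c we get {c}. So FIRST(R) = {epsilon, a, c}.
FIRST(Q): from Q→R we get {epsilon, a, c}. So FIRST(Q) = {epsilon, a, c}.
FIRST(P): from P→R' we get {epsilon, a, c}; from P→c R' a we get {c}; from P→Q we get {epsilon, a, c}; from P→epsilon we get {epsilon}. So FIRST(P) = {epsilon, a, c}.
FOLLOW(R) includes $ since R is the start symbol.
FOLLOW(R): in Q→R, the suffix after R is empty, so FOLLOW(R) ⊇ FOLLOW(Q) = {$, c}. Thus FOLLOW(R) = {$, c}.
FOLLOW(P): in R→P, the suffix after P is empty, so FOLLOW(P) ⊇ FOLLOW(R) = {$, c}. Thus FOLLOW(P) = {$, c}.
FOLLOW(Q): in P→Q, the suffix after Q is empty, so FOLLOW(Q) ⊇ FOLLOW(P) = {$, c}; in R'→c Q c, Q is followed by c with FIRST {c}. Thus FOLLOW(Q) = {$, c}.
FOLLOW(R'): in P→R', the suffix after R' is empty, so FOLLOW(R') ⊇ FOLLOW(P) = {$, c}; in P→c R' a, R' is followed by a with FIRST {a}. Thus FOLLOW(R') = {$, a, c}.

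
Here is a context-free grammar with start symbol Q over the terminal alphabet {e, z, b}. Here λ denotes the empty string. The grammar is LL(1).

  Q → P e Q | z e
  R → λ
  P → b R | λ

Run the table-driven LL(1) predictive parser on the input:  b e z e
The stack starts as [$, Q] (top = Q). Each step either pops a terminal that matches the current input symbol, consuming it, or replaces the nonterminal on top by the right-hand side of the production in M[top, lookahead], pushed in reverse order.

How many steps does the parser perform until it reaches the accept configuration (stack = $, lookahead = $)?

step 1: stack=$ Q  input=b e z e $  — expand Q → P e Q
step 2: stack=$ Q e P  input=b e z e $  — expand P → b R
step 3: stack=$ Q e R b  input=b e z e $  — match b
step 4: stack=$ Q e R  input=e z e $  — expand R → λ
step 5: stack=$ Q e  input=e z e $  — match e
step 6: stack=$ Q  input=z e $  — expand Q → z e
step 7: stack=$ e z  input=z e $  — match z
step 8: stack=$ e  input=e $  — match e
Accept reached after 8 steps.

8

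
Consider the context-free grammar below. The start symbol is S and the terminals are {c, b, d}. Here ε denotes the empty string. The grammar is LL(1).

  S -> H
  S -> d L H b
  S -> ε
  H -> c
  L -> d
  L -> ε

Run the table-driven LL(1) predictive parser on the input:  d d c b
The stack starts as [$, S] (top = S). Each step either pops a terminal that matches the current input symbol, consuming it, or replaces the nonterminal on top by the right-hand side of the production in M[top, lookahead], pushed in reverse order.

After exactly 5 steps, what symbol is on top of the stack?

c

step 1: stack=$ S  input=d d c b $  — expand S -> d L H b
step 2: stack=$ b H L d  input=d d c b $  — match d
step 3: stack=$ b H L  input=d c b $  — expand L -> d
step 4: stack=$ b H d  input=d c b $  — match d
step 5: stack=$ b H  input=c b $  — expand H -> c
Stack after step 5: $ b c (top = c).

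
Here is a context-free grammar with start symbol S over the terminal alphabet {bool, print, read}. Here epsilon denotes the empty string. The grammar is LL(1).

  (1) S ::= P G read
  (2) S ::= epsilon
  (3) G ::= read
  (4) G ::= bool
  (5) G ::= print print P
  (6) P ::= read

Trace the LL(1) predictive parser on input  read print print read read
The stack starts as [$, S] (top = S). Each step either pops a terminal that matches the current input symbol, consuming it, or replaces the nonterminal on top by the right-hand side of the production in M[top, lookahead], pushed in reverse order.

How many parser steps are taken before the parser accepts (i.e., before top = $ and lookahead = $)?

     Stack                 Input                         Action
  1  $ S                   read print print read read $  expand S ::= P G read
  2  $ read G P            read print print read read $  expand P ::= read
  3  $ read G read         read print print read read $  match read
  4  $ read G              print print read read $       expand G ::= print print P
  5  $ read P print print  print print read read $       match print
  6  $ read P print        print read read $             match print
  7  $ read P              read read $                   expand P ::= read
  8  $ read read           read read $                   match read
  9  $ read                read $                        match read
Accept reached after 9 steps.

9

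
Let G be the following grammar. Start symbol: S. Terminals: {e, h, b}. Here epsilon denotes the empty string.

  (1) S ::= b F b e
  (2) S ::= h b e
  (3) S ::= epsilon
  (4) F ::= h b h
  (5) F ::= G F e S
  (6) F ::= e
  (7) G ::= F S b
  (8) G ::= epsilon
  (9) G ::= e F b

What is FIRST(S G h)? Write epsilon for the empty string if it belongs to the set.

{b, e, h}

FIRST(S): from S::=b F b e we get {b}; from S::=h b e we get {h}; from S::=epsilon we get {epsilon}. So FIRST(S) = {epsilon, b, h}.
FIRST(F): from F::=h b h we get {h}; from F::=G F e S we get {e, h}; from F::=e we get {e}. So FIRST(F) = {e, h}.
FIRST(G): from G::=F S b we get {e, h}; from G::=epsilon we get {epsilon}; from G::=e F b we get {e}. So FIRST(G) = {epsilon, e, h}.
FIRST(S G h): take FIRST of each symbol in turn, carrying on past any symbol whose FIRST contains epsilon; result {b, e, h}.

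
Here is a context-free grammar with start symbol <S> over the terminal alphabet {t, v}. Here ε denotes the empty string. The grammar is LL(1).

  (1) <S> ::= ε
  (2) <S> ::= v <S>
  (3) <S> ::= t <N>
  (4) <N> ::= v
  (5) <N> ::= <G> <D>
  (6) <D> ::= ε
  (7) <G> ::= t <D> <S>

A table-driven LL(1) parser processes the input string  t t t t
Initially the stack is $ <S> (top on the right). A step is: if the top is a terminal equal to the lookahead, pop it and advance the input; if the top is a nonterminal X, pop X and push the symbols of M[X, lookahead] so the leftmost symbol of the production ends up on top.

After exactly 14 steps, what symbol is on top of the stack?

step 1: stack=$ <S>  input=t t t t $  — expand <S> ::= t <N>
step 2: stack=$ <N> t  input=t t t t $  — match t
step 3: stack=$ <N>  input=t t t $  — expand <N> ::= <G> <D>
step 4: stack=$ <D> <G>  input=t t t $  — expand <G> ::= t <D> <S>
step 5: stack=$ <D> <S> <D> t  input=t t t $  — match t
step 6: stack=$ <D> <S> <D>  input=t t $  — expand <D> ::= ε
step 7: stack=$ <D> <S>  input=t t $  — expand <S> ::= t <N>
step 8: stack=$ <D> <N> t  input=t t $  — match t
step 9: stack=$ <D> <N>  input=t $  — expand <N> ::= <G> <D>
step 10: stack=$ <D> <D> <G>  input=t $  — expand <G> ::= t <D> <S>
step 11: stack=$ <D> <D> <S> <D> t  input=t $  — match t
step 12: stack=$ <D> <D> <S> <D>  input=$  — expand <D> ::= ε
step 13: stack=$ <D> <D> <S>  input=$  — expand <S> ::= ε
step 14: stack=$ <D> <D>  input=$  — expand <D> ::= ε
Stack after step 14: $ <D> (top = <D>).

<D>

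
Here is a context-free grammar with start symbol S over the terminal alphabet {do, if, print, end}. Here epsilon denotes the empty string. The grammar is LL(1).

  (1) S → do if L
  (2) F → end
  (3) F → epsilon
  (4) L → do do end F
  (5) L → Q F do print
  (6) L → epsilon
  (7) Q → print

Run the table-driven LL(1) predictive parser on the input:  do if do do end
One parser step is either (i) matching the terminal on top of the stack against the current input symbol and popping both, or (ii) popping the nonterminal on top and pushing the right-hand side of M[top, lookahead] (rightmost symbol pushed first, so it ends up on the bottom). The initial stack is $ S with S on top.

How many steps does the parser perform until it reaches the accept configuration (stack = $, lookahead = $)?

8

     Stack          Input              Action
  1  $ S            do if do do end $  expand S → do if L
  2  $ L if do      do if do do end $  match do
  3  $ L if         if do do end $     match if
  4  $ L            do do end $        expand L → do do end F
  5  $ F end do do  do do end $        match do
  6  $ F end do     do end $           match do
  7  $ F end        end $              match end
  8  $ F            $                  expand F → epsilon
Accept reached after 8 steps.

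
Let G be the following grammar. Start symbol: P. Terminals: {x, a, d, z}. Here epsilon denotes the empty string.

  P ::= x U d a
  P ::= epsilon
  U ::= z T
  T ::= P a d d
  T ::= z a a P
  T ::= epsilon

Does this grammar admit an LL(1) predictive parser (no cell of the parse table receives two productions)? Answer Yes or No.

Yes

FIRST(P) = {epsilon, x}
FIRST(U) = {z}
FIRST(T) = {epsilon, a, x, z}
FOLLOW(P) = {$, a, d}
FOLLOW(U) = {d}
FOLLOW(T) = {d}
Each cell of M receives at most one production.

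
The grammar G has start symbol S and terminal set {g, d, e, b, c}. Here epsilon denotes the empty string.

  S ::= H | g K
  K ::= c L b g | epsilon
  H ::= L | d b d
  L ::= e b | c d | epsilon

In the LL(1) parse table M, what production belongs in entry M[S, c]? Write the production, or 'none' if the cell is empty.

FIRST(K) = {epsilon, c}
FIRST(L) = {epsilon, c, e}
FIRST(H) = {epsilon, c, d, e}  (via L)
FIRST(S) = {epsilon, c, d, e, g}  (via H)
FOLLOW(S) includes $ since S is the start symbol.
FOLLOW(S): S appears on no right-hand side. Thus FOLLOW(S) = {$}.
For S ::= H: FIRST(H) = {epsilon, c, d, e}, so it goes in M[S, t] for t ∈ {c, d, e}; since epsilon ∈ FIRST, also for every t ∈ FOLLOW(S) = {$}.
For S ::= g K: FIRST(g K) = {g}, so it goes in M[S, t] for t ∈ {g}.

S ::= H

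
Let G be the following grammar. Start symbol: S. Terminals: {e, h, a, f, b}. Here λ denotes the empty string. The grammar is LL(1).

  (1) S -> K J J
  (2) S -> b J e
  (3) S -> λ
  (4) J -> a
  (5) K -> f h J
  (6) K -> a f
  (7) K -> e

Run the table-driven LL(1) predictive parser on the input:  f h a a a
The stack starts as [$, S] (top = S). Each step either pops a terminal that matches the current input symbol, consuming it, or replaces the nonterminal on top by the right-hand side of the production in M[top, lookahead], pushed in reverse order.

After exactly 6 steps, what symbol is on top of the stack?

     Stack        Input        Action
  1  $ S          f h a a a $  expand S -> K J J
  2  $ J J K      f h a a a $  expand K -> f h J
  3  $ J J J h f  f h a a a $  match f
  4  $ J J J h    h a a a $    match h
  5  $ J J J      a a a $      expand J -> a
  6  $ J J a      a a a $      match a
Stack after step 6: $ J J (top = J).

J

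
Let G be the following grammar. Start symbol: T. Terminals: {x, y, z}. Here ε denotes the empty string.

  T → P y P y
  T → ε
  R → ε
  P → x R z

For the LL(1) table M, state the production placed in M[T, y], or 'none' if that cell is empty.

none

FIRST(R) = {ε}
FIRST(P) = {x}
FIRST(T) = {ε, x}  (via P y P y)
FOLLOW(T) includes $ since T is the start symbol.
FOLLOW(T): T appears on no right-hand side. Thus FOLLOW(T) = {$}.
For T → P y P y: FIRST(P y P y) = {x}, so it goes in M[T, t] for t ∈ {x}.
For T → ε: FIRST(ε) = {ε}, so it goes in M[T, t] for t ∈ {}; since ε ∈ FIRST, also for every t ∈ FOLLOW(T) = {$}.
None of these place a production in M[T, y].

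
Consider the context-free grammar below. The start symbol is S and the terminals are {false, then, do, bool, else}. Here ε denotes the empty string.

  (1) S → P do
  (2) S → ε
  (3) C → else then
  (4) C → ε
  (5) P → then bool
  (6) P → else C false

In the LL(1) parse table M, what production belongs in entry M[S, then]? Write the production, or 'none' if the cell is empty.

S → P do

FIRST(C): from C→else then we get {else}; from C→ε we get {ε}. So FIRST(C) = {ε, else}.
FIRST(P): from P→then bool we get {then}; from P→else C false we get {else}. So FIRST(P) = {else, then}.
FIRST(S): from S→P do we get {else, then}; from S→ε we get {ε}. So FIRST(S) = {ε, else, then}.
FOLLOW(S) includes $ since S is the start symbol.
FOLLOW(S): S appears on no right-hand side. Thus FOLLOW(S) = {$}.
For S → P do: FIRST(P do) = {else, then}, so it goes in M[S, t] for t ∈ {else, then}.
For S → ε: FIRST(ε) = {ε}, so it goes in M[S, t] for t ∈ {}; since ε ∈ FIRST, also for every t ∈ FOLLOW(S) = {$}.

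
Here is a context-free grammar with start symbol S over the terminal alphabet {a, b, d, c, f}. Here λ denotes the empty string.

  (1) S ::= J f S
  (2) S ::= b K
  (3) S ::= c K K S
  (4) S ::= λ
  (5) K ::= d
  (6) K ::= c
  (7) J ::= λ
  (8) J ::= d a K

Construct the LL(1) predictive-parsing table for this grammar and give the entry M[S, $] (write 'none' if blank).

FIRST(K): from K::=d we get {d}; from K::=c we get {c}. So FIRST(K) = {c, d}.
FIRST(J): from J::=λ we get {λ}; from J::=d a K we get {d}. So FIRST(J) = {λ, d}.
FIRST(S): from S::=J f S we get {d, f}; from S::=b K we get {b}; from S::=c K K S we get {c}; from S::=λ we get {λ}. So FIRST(S) = {λ, b, c, d, f}.
FOLLOW(S) includes $ since S is the start symbol.
FOLLOW(S): in S::=J f S, the suffix after S is empty (adds nothing new); in S::=c K K S, the suffix after S is empty (adds nothing new). Thus FOLLOW(S) = {$}.
For S ::= J f S: FIRST(J f S) = {d, f}, so it goes in M[S, t] for t ∈ {d, f}.
For S ::= b K: FIRST(b K) = {b}, so it goes in M[S, t] for t ∈ {b}.
For S ::= c K K S: FIRST(c K K S) = {c}, so it goes in M[S, t] for t ∈ {c}.
For S ::= λ: FIRST(λ) = {λ}, so it goes in M[S, t] for t ∈ {}; since λ ∈ FIRST, also for every t ∈ FOLLOW(S) = {$}.

S ::= λ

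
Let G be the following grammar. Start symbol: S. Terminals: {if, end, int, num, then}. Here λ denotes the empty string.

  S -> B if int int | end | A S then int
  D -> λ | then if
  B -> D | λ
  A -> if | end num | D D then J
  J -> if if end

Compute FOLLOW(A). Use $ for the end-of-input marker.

{end, if, then}

FIRST(D): from D->λ we get {λ}; from D->then if we get {then}. So FIRST(D) = {λ, then}.
FIRST(J): from J->if if end we get {if}. So FIRST(J) = {if}.
FIRST(B): from B->D we get {λ, then}; from B->λ we get {λ}. So FIRST(B) = {λ, then}.
FIRST(A): from A->if we get {if}; from A->end num we get {end}; from A->D D then J we get {then}. So FIRST(A) = {end, if, then}.
FIRST(S): from S->B if int int we get {if, then}; from S->end we get {end}; from S->A S then int we get {end, if, then}. So FIRST(S) = {end, if, then}.
FOLLOW(S) includes $ since S is the start symbol.
FOLLOW(S): in S->A S then int, S is followed by then int with FIRST {then}. Thus FOLLOW(S) = {$, then}.
FOLLOW(B): in S->B if int int, B is followed by if int int with FIRST {if}. Thus FOLLOW(B) = {if}.
FOLLOW(D): in B->D, the suffix after D is empty, so FOLLOW(D) ⊇ FOLLOW(B) = {if}; in A->D D then J (occurrence 1), D is followed by D then J with FIRST {then}; in A->D D then J (occurrence 2), D is followed by then J with FIRST {then}. Thus FOLLOW(D) = {if, then}.
FOLLOW(A): in S->A S then int, A is followed by S then int with FIRST {end, if, then}. Thus FOLLOW(A) = {end, if, then}.
FOLLOW(J): in A->D D then J, the suffix after J is empty, so FOLLOW(J) ⊇ FOLLOW(A) = {end, if, then}. Thus FOLLOW(J) = {end, if, then}.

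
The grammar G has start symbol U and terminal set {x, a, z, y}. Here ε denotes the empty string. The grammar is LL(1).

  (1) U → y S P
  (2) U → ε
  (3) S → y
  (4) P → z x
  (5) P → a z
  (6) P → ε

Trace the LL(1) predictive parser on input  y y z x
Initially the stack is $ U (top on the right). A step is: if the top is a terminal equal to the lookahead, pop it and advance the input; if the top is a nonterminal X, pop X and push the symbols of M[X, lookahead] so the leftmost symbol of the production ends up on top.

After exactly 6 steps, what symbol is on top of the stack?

x

step 1: stack=$ U  input=y y z x $  — expand U → y S P
step 2: stack=$ P S y  input=y y z x $  — match y
step 3: stack=$ P S  input=y z x $  — expand S → y
step 4: stack=$ P y  input=y z x $  — match y
step 5: stack=$ P  input=z x $  — expand P → z x
step 6: stack=$ x z  input=z x $  — match z
Stack after step 6: $ x (top = x).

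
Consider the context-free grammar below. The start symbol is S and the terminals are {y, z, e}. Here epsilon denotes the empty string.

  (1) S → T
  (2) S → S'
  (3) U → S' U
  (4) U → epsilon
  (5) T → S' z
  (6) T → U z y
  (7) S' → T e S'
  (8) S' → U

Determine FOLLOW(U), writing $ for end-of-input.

{$, z}

FIRST(S) = {epsilon, z}  (via T, S')
FIRST(U) = {epsilon, z}  (via S' U)
FIRST(T) = {z}  (via S' z, U z y)
FIRST(S') = {epsilon, z}  (via T e S', U)
FOLLOW(S) includes $ since S is the start symbol.
FOLLOW(S): S appears on no right-hand side. Thus FOLLOW(S) = {$}.
FOLLOW(T): in S→T, the suffix after T is empty, so FOLLOW(T) ⊇ FOLLOW(S) = {$}; in S'→T e S', T is followed by e S' with FIRST {e}. Thus FOLLOW(T) = {$, e}.
FOLLOW(U): in U→S' U, the suffix after U is empty (adds nothing new); in T→U z y, U is followed by z y with FIRST {z}; in S'→U, the suffix after U is empty, so FOLLOW(U) ⊇ FOLLOW(S') = {$, z}. Thus FOLLOW(U) = {$, z}.
FOLLOW(S'): in S→S', the suffix after S' is empty, so FOLLOW(S') ⊇ FOLLOW(S) = {$}; in U→S' U, S' is followed by U with FIRST {epsilon, z}; in U→S' U, the suffix after S' is nullable, so FOLLOW(S') ⊇ FOLLOW(U) = {$, z}; in T→S' z, S' is followed by z with FIRST {z}; in S'→T e S', the suffix after S' is empty (adds nothing new). Thus FOLLOW(S') = {$, z}.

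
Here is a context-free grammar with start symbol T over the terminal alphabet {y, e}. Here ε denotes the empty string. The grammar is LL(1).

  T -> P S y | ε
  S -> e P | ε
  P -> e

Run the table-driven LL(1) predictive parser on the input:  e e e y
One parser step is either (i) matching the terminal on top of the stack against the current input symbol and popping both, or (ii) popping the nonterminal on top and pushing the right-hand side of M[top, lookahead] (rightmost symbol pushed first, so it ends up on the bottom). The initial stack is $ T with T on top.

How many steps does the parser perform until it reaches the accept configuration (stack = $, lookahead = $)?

step 1: stack=$ T  input=e e e y $  — expand T -> P S y
step 2: stack=$ y S P  input=e e e y $  — expand P -> e
step 3: stack=$ y S e  input=e e e y $  — match e
step 4: stack=$ y S  input=e e y $  — expand S -> e P
step 5: stack=$ y P e  input=e e y $  — match e
step 6: stack=$ y P  input=e y $  — expand P -> e
step 7: stack=$ y e  input=e y $  — match e
step 8: stack=$ y  input=y $  — match y
Accept reached after 8 steps.

8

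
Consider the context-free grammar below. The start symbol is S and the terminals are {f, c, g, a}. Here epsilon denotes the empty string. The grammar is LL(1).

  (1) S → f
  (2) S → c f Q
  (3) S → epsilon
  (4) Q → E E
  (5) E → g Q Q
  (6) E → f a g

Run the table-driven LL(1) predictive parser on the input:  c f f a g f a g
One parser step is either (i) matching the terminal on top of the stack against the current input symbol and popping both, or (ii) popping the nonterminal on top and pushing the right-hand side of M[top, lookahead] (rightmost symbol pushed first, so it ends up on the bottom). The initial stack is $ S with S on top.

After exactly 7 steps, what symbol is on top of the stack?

     Stack      Input              Action
  1  $ S        c f f a g f a g $  expand S → c f Q
  2  $ Q f c    c f f a g f a g $  match c
  3  $ Q f      f f a g f a g $    match f
  4  $ Q        f a g f a g $      expand Q → E E
  5  $ E E      f a g f a g $      expand E → f a g
  6  $ E g a f  f a g f a g $      match f
  7  $ E g a    a g f a g $        match a
Stack after step 7: $ E g (top = g).

g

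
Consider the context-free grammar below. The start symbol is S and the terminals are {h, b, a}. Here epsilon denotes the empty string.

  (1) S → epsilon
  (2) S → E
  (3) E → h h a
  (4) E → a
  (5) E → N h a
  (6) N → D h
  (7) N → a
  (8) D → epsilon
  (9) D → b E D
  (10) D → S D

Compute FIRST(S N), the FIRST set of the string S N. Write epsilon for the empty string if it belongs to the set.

FIRST(S): from S→epsilon we get {epsilon}; from S→E we get {a, b, h}. So FIRST(S) = {epsilon, a, b, h}.
FIRST(D): from D→epsilon we get {epsilon}; from D→b E D we get {b}; from D→S D we get {epsilon, a, b, h}. So FIRST(D) = {epsilon, a, b, h}.
FIRST(N): from N→D h we get {a, b, h}; from N→a we get {a}. So FIRST(N) = {a, b, h}.
FIRST(E): from E→h h a we get {h}; from E→a we get {a}; from E→N h a we get {a, b, h}. So FIRST(E) = {a, b, h}.
FIRST(S N): take FIRST of each symbol in turn, carrying on past any symbol whose FIRST contains epsilon; result {a, b, h}.

{a, b, h}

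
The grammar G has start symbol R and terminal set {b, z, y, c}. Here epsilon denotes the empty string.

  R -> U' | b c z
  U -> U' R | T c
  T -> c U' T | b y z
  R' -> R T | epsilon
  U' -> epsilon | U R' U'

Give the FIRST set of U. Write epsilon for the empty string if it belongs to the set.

{epsilon, b, c}

FIRST(T) = {b, c}
FIRST(R) = {epsilon, b, c}  (via U')
FIRST(R') = {epsilon, b, c}  (via R T)
FIRST(U) = {epsilon, b, c}  (via U' R, T c)
FIRST(U') = {epsilon, b, c}  (via U R' U')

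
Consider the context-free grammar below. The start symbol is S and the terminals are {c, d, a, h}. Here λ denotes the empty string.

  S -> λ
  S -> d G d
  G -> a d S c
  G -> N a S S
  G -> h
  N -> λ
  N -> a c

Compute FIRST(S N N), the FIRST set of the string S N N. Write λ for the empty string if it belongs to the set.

FIRST(S) = {λ, d}
FIRST(N) = {λ, a}
FIRST(G) = {a, h}  (via N a S S)
FIRST(S N N): take FIRST of each symbol in turn, carrying on past any symbol whose FIRST contains λ; result {λ, a, d}.

{λ, a, d}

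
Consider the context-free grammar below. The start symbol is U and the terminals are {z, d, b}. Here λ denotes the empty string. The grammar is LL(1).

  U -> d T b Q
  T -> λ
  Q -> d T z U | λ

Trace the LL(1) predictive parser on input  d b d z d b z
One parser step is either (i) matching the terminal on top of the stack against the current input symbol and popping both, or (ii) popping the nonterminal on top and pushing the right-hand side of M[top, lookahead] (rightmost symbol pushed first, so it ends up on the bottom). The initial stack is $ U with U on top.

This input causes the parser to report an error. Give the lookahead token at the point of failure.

z

step 1: stack=$ U  input=d b d z d b z $  — expand U -> d T b Q
step 2: stack=$ Q b T d  input=d b d z d b z $  — match d
step 3: stack=$ Q b T  input=b d z d b z $  — expand T -> λ
step 4: stack=$ Q b  input=b d z d b z $  — match b
step 5: stack=$ Q  input=d z d b z $  — expand Q -> d T z U
step 6: stack=$ U z T d  input=d z d b z $  — match d
step 7: stack=$ U z T  input=z d b z $  — expand T -> λ
step 8: stack=$ U z  input=z d b z $  — match z
step 9: stack=$ U  input=d b z $  — expand U -> d T b Q
step 10: stack=$ Q b T d  input=d b z $  — match d
step 11: stack=$ Q b T  input=b z $  — expand T -> λ
step 12: stack=$ Q b  input=b z $  — match b
step 13: stack=$ Q  input=z $  — error: M[Q, z] is empty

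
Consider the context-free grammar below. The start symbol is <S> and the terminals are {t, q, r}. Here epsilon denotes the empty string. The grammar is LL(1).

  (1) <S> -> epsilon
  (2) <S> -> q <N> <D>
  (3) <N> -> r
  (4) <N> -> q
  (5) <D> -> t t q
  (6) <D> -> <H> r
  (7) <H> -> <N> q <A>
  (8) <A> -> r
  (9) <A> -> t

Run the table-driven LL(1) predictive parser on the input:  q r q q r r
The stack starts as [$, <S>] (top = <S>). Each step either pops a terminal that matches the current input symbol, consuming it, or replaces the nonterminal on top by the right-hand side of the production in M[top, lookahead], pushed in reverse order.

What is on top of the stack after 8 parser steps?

     Stack          Input          Action
  1  $ <S>          q r q q r r $  expand <S> -> q <N> <D>
  2  $ <D> <N> q    q r q q r r $  match q
  3  $ <D> <N>      r q q r r $    expand <N> -> r
  4  $ <D> r        r q q r r $    match r
  5  $ <D>          q q r r $      expand <D> -> <H> r
  6  $ r <H>        q q r r $      expand <H> -> <N> q <A>
  7  $ r <A> q <N>  q q r r $      expand <N> -> q
  8  $ r <A> q q    q q r r $      match q
Stack after step 8: $ r <A> q (top = q).

q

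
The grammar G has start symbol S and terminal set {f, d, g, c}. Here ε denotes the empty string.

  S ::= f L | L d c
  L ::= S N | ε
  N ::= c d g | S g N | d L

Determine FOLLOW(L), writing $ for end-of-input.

{$, c, d, f, g}

FIRST(S): from S::=f L we get {f}; from S::=L d c we get {d, f}. So FIRST(S) = {d, f}.
FIRST(L): from L::=S N we get {d, f}; from L::=ε we get {ε}. So FIRST(L) = {ε, d, f}.
FIRST(N): from N::=c d g we get {c}; from N::=S g N we get {d, f}; from N::=d L we get {d}. So FIRST(N) = {c, d, f}.
FOLLOW(S) includes $ since S is the start symbol.
FOLLOW(S): in L::=S N, S is followed by N with FIRST {c, d, f}; in N::=S g N, S is followed by g N with FIRST {g}. Thus FOLLOW(S) = {$, c, d, f, g}.
FOLLOW(L): in S::=f L, the suffix after L is empty, so FOLLOW(L) ⊇ FOLLOW(S) = {$, c, d, f, g}; in S::=L d c, L is followed by d c with FIRST {d}; in N::=d L, the suffix after L is empty, so FOLLOW(L) ⊇ FOLLOW(N) = {$, c, d, f, g}. Thus FOLLOW(L) = {$, c, d, f, g}.
FOLLOW(N): in L::=S N, the suffix after N is empty, so FOLLOW(N) ⊇ FOLLOW(L) = {$, c, d, f, g}; in N::=S g N, the suffix after N is empty (adds nothing new). Thus FOLLOW(N) = {$, c, d, f, g}.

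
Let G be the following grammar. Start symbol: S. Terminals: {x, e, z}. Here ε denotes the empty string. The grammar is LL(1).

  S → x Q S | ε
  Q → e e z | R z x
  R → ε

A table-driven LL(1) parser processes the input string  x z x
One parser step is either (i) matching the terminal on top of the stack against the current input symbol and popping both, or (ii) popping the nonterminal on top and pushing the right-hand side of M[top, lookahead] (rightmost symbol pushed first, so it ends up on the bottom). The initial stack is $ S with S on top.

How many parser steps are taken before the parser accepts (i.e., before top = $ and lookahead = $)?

step 1: stack=$ S  input=x z x $  — expand S → x Q S
step 2: stack=$ S Q x  input=x z x $  — match x
step 3: stack=$ S Q  input=z x $  — expand Q → R z x
step 4: stack=$ S x z R  input=z x $  — expand R → ε
step 5: stack=$ S x z  input=z x $  — match z
step 6: stack=$ S x  input=x $  — match x
step 7: stack=$ S  input=$  — expand S → ε
Accept reached after 7 steps.

7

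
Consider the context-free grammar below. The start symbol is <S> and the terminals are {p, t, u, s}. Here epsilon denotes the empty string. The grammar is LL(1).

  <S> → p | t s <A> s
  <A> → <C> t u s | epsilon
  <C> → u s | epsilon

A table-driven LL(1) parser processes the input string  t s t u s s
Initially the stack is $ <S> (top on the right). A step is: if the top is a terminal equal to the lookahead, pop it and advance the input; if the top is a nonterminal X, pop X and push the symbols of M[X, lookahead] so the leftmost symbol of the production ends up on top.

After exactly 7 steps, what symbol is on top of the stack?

     Stack          Input          Action
  1  $ <S>          t s t u s s $  expand <S> → t s <A> s
  2  $ s <A> s t    t s t u s s $  match t
  3  $ s <A> s      s t u s s $    match s
  4  $ s <A>        t u s s $      expand <A> → <C> t u s
  5  $ s s u t <C>  t u s s $      expand <C> → epsilon
  6  $ s s u t      t u s s $      match t
  7  $ s s u        u s s $        match u
Stack after step 7: $ s s (top = s).

s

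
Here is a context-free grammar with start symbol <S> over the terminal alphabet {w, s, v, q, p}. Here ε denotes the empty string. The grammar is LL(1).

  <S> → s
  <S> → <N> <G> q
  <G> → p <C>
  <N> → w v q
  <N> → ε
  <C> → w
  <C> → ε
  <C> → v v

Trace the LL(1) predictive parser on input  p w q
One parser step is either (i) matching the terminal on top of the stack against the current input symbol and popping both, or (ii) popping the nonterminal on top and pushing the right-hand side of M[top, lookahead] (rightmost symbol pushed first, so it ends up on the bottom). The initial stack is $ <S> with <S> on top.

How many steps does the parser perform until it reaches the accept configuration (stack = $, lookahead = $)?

step 1: stack=$ <S>  input=p w q $  — expand <S> → <N> <G> q
step 2: stack=$ q <G> <N>  input=p w q $  — expand <N> → ε
step 3: stack=$ q <G>  input=p w q $  — expand <G> → p <C>
step 4: stack=$ q <C> p  input=p w q $  — match p
step 5: stack=$ q <C>  input=w q $  — expand <C> → w
step 6: stack=$ q w  input=w q $  — match w
step 7: stack=$ q  input=q $  — match q
Accept reached after 7 steps.

7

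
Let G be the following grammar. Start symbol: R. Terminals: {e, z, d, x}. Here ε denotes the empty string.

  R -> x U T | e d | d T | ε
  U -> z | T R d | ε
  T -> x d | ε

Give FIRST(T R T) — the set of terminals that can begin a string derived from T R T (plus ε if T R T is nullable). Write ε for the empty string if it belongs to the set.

{ε, d, e, x}

FIRST(R): from R->x U T we get {x}; from R->e d we get {e}; from R->d T we get {d}; from R->ε we get {ε}. So FIRST(R) = {ε, d, e, x}.
FIRST(T): from T->x d we get {x}; from T->ε we get {ε}. So FIRST(T) = {ε, x}.
FIRST(U): from U->z we get {z}; from U->T R d we get {d, e, x}; from U->ε we get {ε}. So FIRST(U) = {ε, d, e, x, z}.
FIRST(T R T): take FIRST of each symbol in turn, carrying on past any symbol whose FIRST contains ε; result {ε, d, e, x}.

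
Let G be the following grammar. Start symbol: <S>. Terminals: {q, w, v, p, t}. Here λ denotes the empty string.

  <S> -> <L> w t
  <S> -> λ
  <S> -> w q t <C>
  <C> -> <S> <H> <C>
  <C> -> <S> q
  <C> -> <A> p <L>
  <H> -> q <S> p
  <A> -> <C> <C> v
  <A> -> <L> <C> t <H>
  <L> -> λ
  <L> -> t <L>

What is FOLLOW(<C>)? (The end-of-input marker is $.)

{$, p, q, t, v, w}

FIRST(<H>): from <H>->q <S> p we get {q}. So FIRST(<H>) = {q}.
FIRST(<L>): from <L>->λ we get {λ}; from <L>->t <L> we get {t}. So FIRST(<L>) = {λ, t}.
FIRST(<S>): from <S>-><L> w t we get {t, w}; from <S>->λ we get {λ}; from <S>->w q t <C> we get {w}. So FIRST(<S>) = {λ, t, w}.
FIRST(<C>): from <C>-><S> <H> <C> we get {q, t, w}; from <C>-><S> q we get {q, t, w}; from <C>-><A> p <L> we get {q, t, w}. So FIRST(<C>) = {q, t, w}.
FIRST(<A>): from <A>-><C> <C> v we get {q, t, w}; from <A>-><L> <C> t <H> we get {q, t, w}. So FIRST(<A>) = {q, t, w}.
FOLLOW(<S>) includes $ since <S> is the start symbol.
FOLLOW(<S>): in <C>-><S> <H> <C>, <S> is followed by <H> <C> with FIRST {q}; in <C>-><S> q, <S> is followed by q with FIRST {q}; in <H>->q <S> p, <S> is followed by p with FIRST {p}. Thus FOLLOW(<S>) = {$, p, q}.
FOLLOW(<C>): in <S>->w q t <C>, the suffix after <C> is empty, so FOLLOW(<C>) ⊇ FOLLOW(<S>) = {$, p, q}; in <C>-><S> <H> <C>, the suffix after <C> is empty (adds nothing new); in <A>-><C> <C> v (occurrence 1), <C> is followed by <C> v with FIRST {q, t, w}; in <A>-><C> <C> v (occurrence 2), <C> is followed by v with FIRST {v}; in <A>-><L> <C> t <H>, <C> is followed by t <H> with FIRST {t}. Thus FOLLOW(<C>) = {$, p, q, t, v, w}.
FOLLOW(<A>): in <C>-><A> p <L>, <A> is followed by p <L> with FIRST {p}. Thus FOLLOW(<A>) = {p}.
FOLLOW(<H>): in <C>-><S> <H> <C>, <H> is followed by <C> with FIRST {q, t, w}; in <A>-><L> <C> t <H>, the suffix after <H> is empty, so FOLLOW(<H>) ⊇ FOLLOW(<A>) = {p}. Thus FOLLOW(<H>) = {p, q, t, w}.
FOLLOW(<L>): in <S>-><L> w t, <L> is followed by w t with FIRST {w}; in <C>-><A> p <L>, the suffix after <L> is empty, so FOLLOW(<L>) ⊇ FOLLOW(<C>) = {$, p, q, t, v, w}; in <A>-><L> <C> t <H>, <L> is followed by <C> t <H> with FIRST {q, t, w}; in <L>->t <L>, the suffix after <L> is empty (adds nothing new). Thus FOLLOW(<L>) = {$, p, q, t, v, w}.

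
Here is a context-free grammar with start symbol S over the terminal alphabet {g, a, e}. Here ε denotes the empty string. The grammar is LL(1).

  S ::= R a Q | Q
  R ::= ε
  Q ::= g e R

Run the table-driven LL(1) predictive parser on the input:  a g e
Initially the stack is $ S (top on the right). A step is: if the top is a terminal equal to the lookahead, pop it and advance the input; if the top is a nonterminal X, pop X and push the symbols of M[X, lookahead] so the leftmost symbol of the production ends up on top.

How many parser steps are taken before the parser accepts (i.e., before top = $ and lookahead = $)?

step 1: stack=$ S  input=a g e $  — expand S ::= R a Q
step 2: stack=$ Q a R  input=a g e $  — expand R ::= ε
step 3: stack=$ Q a  input=a g e $  — match a
step 4: stack=$ Q  input=g e $  — expand Q ::= g e R
step 5: stack=$ R e g  input=g e $  — match g
step 6: stack=$ R e  input=e $  — match e
step 7: stack=$ R  input=$  — expand R ::= ε
Accept reached after 7 steps.

7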